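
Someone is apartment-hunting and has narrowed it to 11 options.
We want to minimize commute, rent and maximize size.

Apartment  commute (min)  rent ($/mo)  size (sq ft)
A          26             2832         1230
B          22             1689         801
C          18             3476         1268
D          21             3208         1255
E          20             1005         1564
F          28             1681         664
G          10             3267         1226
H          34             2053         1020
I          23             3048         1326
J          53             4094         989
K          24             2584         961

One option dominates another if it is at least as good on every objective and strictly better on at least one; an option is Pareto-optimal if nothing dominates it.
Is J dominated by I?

I vs J: commute 23≤53, rent 3048≤4094, size 1326≥989 — I is at least as good on every objective with at least one strict improvement.

Yes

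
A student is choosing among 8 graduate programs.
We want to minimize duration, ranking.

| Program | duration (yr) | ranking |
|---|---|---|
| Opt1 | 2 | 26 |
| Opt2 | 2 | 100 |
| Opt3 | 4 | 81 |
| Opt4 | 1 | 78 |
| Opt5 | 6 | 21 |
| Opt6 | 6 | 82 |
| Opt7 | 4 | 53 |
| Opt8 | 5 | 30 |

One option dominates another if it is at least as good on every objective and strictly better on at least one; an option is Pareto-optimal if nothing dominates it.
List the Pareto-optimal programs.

Opt1, Opt4, Opt5

Opt1: not dominated.
Opt2: dominated by Opt1 (duration 2≤2, ranking 26≤100).
Opt3: dominated by Opt1 (duration 2≤4, ranking 26≤81).
Opt4: not dominated (best duration).
Opt5: not dominated (best ranking).
Opt6: dominated by Opt1 (duration 2≤6, ranking 26≤82).
Opt7: dominated by Opt1 (duration 2≤4, ranking 26≤53).
Opt8: dominated by Opt1 (duration 2≤5, ranking 26≤30).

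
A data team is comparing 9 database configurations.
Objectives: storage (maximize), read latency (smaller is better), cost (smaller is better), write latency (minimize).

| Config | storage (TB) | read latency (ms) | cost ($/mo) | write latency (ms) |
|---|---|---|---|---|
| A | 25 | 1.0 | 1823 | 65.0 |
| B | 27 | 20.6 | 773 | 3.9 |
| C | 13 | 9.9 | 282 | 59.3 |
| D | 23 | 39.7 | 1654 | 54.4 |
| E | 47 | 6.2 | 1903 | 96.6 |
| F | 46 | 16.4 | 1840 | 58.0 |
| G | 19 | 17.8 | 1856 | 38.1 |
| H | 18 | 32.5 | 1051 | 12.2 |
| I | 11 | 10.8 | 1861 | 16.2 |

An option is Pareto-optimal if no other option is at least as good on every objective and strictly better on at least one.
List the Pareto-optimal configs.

A: not dominated (best read latency).
B: not dominated (best write latency).
C: not dominated (best cost).
D: dominated by B (storage 27≥23, read latency 20.6≤39.7, cost 773≤1654, write latency 3.9≤54.4).
E: not dominated (best storage).
F: not dominated.
G: not dominated.
H: dominated by B (storage 27≥18, read latency 20.6≤32.5, cost 773≤1051, write latency 3.9≤12.2).
I: not dominated.

A, B, C, E, F, G, I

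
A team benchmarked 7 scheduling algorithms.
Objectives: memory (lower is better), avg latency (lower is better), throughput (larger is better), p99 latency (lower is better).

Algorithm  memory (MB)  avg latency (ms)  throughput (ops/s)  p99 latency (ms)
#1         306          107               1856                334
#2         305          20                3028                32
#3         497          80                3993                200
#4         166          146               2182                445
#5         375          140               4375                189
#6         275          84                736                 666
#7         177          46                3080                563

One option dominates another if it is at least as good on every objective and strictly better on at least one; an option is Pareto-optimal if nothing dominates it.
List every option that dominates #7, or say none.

#1: worse on memory (306 vs 177).
#2: worse on memory (305 vs 177).
#3: worse on memory (497 vs 177).
#4: worse on avg latency (146 vs 46).
#5: worse on memory (375 vs 177).
#6: worse on memory (275 vs 177).
No option dominates #7.

none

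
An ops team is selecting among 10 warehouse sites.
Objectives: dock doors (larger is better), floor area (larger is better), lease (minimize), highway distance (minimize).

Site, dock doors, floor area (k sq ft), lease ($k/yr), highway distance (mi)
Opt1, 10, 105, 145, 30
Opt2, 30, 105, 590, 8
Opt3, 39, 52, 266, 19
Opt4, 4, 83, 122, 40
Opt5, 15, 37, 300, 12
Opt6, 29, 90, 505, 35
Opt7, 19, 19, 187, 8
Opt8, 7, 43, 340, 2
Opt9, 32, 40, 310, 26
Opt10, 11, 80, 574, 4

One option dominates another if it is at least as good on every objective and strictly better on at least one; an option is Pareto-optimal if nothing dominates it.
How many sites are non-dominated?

Opt1: not dominated.
Opt2: not dominated.
Opt3: not dominated (best dock doors).
Opt4: not dominated (best lease).
Opt5: not dominated.
Opt6: not dominated.
Opt7: not dominated.
Opt8: not dominated (best highway distance).
Opt9: dominated by Opt3 (dock doors 39≥32, floor area 52≥40, lease 266≤310, highway distance 19≤26).
Opt10: not dominated.
Pareto-optimal: Opt1, Opt2, Opt3, Opt4, Opt5, Opt6, Opt7, Opt8, Opt10 → 9.

9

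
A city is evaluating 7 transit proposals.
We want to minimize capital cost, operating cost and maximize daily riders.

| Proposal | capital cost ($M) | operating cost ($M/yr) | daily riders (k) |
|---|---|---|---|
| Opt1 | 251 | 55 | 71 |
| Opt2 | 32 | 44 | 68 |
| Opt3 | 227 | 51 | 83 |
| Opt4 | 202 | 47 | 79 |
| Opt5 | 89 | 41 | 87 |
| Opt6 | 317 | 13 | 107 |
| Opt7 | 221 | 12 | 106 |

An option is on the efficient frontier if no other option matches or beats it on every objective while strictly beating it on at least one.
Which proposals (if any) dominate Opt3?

Opt5: capital cost 89≤227, operating cost 41≤51, daily riders 87≥83 — dominates Opt3.
Opt7: capital cost 221≤227, operating cost 12≤51, daily riders 106≥83 — dominates Opt3.
Others (Opt1, Opt2, Opt4, Opt6) are each worse than Opt3 on at least one objective.

Opt5, Opt7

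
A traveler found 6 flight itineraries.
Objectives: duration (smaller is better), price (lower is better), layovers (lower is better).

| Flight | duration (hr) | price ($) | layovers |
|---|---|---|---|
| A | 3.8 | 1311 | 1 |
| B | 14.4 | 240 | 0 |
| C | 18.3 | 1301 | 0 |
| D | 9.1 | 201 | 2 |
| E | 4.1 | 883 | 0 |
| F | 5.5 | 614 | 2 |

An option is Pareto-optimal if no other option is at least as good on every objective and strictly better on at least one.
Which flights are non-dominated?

A: not dominated (best duration).
B: not dominated.
C: dominated by B (duration 14.4≤18.3, price 240≤1301, layovers 0≤0).
D: not dominated (best price).
E: not dominated.
F: not dominated.

A, B, D, E, F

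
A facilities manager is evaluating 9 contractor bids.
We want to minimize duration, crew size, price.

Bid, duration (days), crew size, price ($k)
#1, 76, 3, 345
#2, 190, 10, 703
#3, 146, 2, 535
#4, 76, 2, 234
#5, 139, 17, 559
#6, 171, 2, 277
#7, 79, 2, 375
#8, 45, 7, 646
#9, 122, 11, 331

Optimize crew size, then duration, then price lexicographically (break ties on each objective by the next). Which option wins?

First minimize crew size: best is 2, kept {#3, #4, #6, #7}.
Then minimize duration: best is 76, kept {#4}.

#4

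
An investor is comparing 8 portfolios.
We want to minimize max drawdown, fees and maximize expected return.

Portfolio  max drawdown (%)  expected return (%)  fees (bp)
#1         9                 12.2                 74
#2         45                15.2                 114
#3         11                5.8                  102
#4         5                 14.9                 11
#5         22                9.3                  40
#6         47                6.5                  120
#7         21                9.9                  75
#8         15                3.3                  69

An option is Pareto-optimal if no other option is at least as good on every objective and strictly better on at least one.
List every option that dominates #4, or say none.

#1: worse on max drawdown (9 vs 5).
#2: worse on max drawdown (45 vs 5).
#3: worse on max drawdown (11 vs 5).
#5: worse on max drawdown (22 vs 5).
#6: worse on max drawdown (47 vs 5).
#7: worse on max drawdown (21 vs 5).
#8: worse on max drawdown (15 vs 5).
No option dominates #4.

none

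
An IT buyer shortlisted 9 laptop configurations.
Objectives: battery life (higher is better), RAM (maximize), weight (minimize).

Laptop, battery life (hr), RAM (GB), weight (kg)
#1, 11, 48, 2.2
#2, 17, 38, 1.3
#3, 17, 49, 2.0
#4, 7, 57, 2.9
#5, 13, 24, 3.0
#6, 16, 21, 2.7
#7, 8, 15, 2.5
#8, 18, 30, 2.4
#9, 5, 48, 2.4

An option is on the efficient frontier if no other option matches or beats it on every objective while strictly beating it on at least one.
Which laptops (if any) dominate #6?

#2, #3, #8

#2: battery life 17≥16, RAM 38≥21, weight 1.3≤2.7 — dominates #6.
#3: battery life 17≥16, RAM 49≥21, weight 2.0≤2.7 — dominates #6.
#8: battery life 18≥16, RAM 30≥21, weight 2.4≤2.7 — dominates #6.
Others (#1, #4, #5, #7, #9) are each worse than #6 on at least one objective.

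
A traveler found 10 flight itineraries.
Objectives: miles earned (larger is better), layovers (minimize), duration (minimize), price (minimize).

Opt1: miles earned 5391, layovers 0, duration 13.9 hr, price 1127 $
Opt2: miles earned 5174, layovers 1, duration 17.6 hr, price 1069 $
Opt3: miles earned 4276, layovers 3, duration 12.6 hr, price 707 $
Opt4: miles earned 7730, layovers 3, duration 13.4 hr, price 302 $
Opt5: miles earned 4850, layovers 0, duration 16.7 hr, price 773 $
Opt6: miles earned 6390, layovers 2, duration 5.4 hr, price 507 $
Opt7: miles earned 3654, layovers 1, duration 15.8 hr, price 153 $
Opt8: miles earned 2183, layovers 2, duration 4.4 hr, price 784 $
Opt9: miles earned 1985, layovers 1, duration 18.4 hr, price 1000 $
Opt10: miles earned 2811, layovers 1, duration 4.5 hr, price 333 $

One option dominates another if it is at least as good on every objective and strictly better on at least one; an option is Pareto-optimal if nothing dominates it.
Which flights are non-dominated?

Opt1: not dominated.
Opt2: not dominated.
Opt3: dominated by Opt6 (miles earned 6390≥4276, layovers 2≤3, duration 5.4≤12.6, price 507≤707).
Opt4: not dominated (best miles earned).
Opt5: not dominated.
Opt6: not dominated.
Opt7: not dominated (best price).
Opt8: not dominated (best duration).
Opt9: dominated by Opt5 (miles earned 4850≥1985, layovers 0≤1, duration 16.7≤18.4, price 773≤1000).
Opt10: not dominated.

Opt1, Opt2, Opt4, Opt5, Opt6, Opt7, Opt8, Opt10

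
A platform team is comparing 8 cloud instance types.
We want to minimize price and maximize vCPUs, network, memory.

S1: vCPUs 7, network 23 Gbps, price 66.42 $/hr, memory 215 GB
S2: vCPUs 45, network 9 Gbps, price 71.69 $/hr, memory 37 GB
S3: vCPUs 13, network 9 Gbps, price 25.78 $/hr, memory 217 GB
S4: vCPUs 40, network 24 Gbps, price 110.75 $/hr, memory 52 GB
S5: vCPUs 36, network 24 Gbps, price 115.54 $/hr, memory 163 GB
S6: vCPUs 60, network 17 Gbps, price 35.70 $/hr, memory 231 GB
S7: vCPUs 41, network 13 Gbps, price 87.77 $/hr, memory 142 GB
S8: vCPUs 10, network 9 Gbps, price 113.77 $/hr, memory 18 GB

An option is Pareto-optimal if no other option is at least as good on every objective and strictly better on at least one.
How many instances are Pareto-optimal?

5

S1: not dominated.
S2: dominated by S6 (vCPUs 60≥45, network 17≥9, price 35.70≤71.69, memory 231≥37).
S3: not dominated (best price).
S4: not dominated.
S5: not dominated.
S6: not dominated (best vCPUs).
S7: dominated by S6 (vCPUs 60≥41, network 17≥13, price 35.70≤87.77, memory 231≥142).
S8: dominated by S2 (vCPUs 45≥10, network 9≥9, price 71.69≤113.77, memory 37≥18).
Pareto-optimal: S1, S3, S4, S5, S6 → 5.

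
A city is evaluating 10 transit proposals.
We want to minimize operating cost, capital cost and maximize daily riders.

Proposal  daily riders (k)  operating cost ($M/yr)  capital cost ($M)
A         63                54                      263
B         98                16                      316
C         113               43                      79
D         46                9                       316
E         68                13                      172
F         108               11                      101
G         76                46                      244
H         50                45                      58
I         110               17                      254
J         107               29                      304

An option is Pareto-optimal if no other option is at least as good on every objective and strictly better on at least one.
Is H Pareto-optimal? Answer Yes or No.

Yes

A: worse on operating cost (54 vs 45).
B: worse on capital cost (316 vs 58).
C: worse on capital cost (79 vs 58).
D: worse on daily riders (46 vs 50).
E: worse on capital cost (172 vs 58).
F: worse on capital cost (101 vs 58).
G: worse on operating cost (46 vs 45).
I: worse on capital cost (254 vs 58).
J: worse on capital cost (304 vs 58).
No option is at least as good as H on every objective and strictly better on one.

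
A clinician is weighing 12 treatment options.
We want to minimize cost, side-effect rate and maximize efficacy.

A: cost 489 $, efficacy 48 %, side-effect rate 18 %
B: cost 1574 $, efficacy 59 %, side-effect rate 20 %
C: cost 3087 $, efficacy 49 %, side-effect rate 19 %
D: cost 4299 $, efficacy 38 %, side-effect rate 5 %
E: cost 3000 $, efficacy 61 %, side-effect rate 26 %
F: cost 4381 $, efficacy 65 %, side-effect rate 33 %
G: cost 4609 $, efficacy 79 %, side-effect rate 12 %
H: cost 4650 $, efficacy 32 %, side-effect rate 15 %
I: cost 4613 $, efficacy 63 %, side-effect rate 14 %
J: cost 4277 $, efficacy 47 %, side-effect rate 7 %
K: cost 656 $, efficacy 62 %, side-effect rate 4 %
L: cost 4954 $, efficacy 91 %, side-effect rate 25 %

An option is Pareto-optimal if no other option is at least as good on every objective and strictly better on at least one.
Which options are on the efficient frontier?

A, F, G, K, L

A: not dominated (best cost).
B: dominated by K (cost 656≤1574, efficacy 62≥59, side-effect rate 4≤20).
C: dominated by K (cost 656≤3087, efficacy 62≥49, side-effect rate 4≤19).
D: dominated by K (cost 656≤4299, efficacy 62≥38, side-effect rate 4≤5).
E: dominated by K (cost 656≤3000, efficacy 62≥61, side-effect rate 4≤26).
F: not dominated.
G: not dominated.
H: dominated by D (cost 4299≤4650, efficacy 38≥32, side-effect rate 5≤15).
I: dominated by G (cost 4609≤4613, efficacy 79≥63, side-effect rate 12≤14).
J: dominated by K (cost 656≤4277, efficacy 62≥47, side-effect rate 4≤7).
K: not dominated (best side-effect rate).
L: not dominated (best efficacy).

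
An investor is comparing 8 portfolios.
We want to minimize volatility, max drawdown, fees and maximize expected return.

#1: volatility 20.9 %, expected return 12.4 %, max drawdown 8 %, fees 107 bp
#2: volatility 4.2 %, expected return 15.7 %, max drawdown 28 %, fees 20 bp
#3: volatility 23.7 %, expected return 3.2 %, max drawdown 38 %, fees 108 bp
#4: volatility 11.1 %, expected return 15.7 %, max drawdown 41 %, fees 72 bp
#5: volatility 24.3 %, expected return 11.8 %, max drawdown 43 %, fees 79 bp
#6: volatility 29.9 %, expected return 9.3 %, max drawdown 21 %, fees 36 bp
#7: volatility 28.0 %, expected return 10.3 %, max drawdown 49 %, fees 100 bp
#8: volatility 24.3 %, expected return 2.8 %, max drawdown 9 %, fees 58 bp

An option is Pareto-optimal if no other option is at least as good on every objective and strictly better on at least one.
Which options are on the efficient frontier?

#1: not dominated (best max drawdown).
#2: not dominated (best volatility).
#3: dominated by #1 (volatility 20.9≤23.7, expected return 12.4≥3.2, max drawdown 8≤38, fees 107≤108).
#4: dominated by #2 (volatility 4.2≤11.1, expected return 15.7≥15.7, max drawdown 28≤41, fees 20≤72).
#5: dominated by #2 (volatility 4.2≤24.3, expected return 15.7≥11.8, max drawdown 28≤43, fees 20≤79).
#6: not dominated.
#7: dominated by #2 (volatility 4.2≤28.0, expected return 15.7≥10.3, max drawdown 28≤49, fees 20≤100).
#8: not dominated.

#1, #2, #6, #8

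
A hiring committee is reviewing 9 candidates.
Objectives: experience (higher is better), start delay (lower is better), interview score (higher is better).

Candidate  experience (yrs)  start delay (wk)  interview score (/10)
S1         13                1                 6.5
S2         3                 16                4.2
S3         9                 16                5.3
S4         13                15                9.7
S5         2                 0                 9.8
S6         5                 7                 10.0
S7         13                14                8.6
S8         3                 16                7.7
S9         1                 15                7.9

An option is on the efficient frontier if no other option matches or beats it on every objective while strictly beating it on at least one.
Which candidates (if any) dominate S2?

S1, S3, S4, S6, S7, S8

S1: experience 13≥3, start delay 1≤16, interview score 6.5≥4.2 — dominates S2.
S3: experience 9≥3, start delay 16≤16, interview score 5.3≥4.2 — dominates S2.
S4: experience 13≥3, start delay 15≤16, interview score 9.7≥4.2 — dominates S2.
S6: experience 5≥3, start delay 7≤16, interview score 10.0≥4.2 — dominates S2.
S7: experience 13≥3, start delay 14≤16, interview score 8.6≥4.2 — dominates S2.
S8: experience 3≥3, start delay 16≤16, interview score 7.7≥4.2 — dominates S2.
Others (S5, S9) are each worse than S2 on at least one objective.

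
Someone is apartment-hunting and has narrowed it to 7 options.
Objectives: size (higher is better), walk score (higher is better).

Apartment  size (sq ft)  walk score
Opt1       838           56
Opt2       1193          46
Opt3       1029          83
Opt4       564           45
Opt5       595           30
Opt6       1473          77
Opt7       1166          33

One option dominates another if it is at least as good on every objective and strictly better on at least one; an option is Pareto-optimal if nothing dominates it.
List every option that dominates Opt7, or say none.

Opt2, Opt6

Opt2: size 1193≥1166, walk score 46≥33 — dominates Opt7.
Opt6: size 1473≥1166, walk score 77≥33 — dominates Opt7.
Others (Opt1, Opt3, Opt4, Opt5) are each worse than Opt7 on at least one objective.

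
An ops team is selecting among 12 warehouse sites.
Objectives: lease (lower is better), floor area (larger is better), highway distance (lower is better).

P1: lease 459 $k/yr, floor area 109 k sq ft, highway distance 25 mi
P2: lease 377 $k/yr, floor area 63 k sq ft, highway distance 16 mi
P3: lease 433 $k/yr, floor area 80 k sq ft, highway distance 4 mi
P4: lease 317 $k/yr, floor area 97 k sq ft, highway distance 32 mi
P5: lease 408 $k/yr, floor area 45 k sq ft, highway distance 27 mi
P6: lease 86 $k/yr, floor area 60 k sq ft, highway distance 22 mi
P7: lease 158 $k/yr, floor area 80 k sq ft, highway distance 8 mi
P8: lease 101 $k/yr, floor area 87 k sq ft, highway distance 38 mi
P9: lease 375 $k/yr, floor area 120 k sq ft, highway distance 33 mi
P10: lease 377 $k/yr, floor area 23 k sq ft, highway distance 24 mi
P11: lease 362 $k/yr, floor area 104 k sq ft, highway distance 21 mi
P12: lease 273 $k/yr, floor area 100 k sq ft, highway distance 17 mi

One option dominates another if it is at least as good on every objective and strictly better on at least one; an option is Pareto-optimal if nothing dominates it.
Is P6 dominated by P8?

No

P8 vs P6: P8 is worse on lease (101 vs 86), so it does not dominate P6.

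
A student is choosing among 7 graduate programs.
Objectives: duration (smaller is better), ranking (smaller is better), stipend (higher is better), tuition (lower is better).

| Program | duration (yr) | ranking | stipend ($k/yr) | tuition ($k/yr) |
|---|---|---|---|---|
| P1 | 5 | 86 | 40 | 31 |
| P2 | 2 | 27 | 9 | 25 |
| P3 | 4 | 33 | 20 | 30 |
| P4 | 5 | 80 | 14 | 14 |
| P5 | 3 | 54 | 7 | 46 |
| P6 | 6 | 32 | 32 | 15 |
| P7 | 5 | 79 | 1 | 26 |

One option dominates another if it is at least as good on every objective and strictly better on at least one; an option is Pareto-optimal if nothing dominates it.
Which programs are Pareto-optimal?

P1: not dominated (best stipend).
P2: not dominated (best duration).
P3: not dominated.
P4: not dominated (best tuition).
P5: dominated by P2 (duration 2≤3, ranking 27≤54, stipend 9≥7, tuition 25≤46).
P6: not dominated.
P7: dominated by P2 (duration 2≤5, ranking 27≤79, stipend 9≥1, tuition 25≤26).

P1, P2, P3, P4, P6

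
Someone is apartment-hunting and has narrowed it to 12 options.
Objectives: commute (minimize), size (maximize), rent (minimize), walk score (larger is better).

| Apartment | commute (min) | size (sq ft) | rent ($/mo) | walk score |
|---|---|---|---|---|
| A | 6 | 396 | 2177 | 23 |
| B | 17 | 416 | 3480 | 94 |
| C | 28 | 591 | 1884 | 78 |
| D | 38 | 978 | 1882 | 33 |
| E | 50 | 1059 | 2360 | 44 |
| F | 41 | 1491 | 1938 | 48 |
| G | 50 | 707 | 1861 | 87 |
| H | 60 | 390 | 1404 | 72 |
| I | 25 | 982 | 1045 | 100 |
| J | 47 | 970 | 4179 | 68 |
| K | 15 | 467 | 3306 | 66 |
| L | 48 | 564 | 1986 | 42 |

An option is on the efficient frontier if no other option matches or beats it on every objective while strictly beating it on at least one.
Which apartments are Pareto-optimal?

A: not dominated (best commute).
B: not dominated.
C: dominated by I (commute 25≤28, size 982≥591, rent 1045≤1884, walk score 100≥78).
D: dominated by I (commute 25≤38, size 982≥978, rent 1045≤1882, walk score 100≥33).
E: dominated by F (commute 41≤50, size 1491≥1059, rent 1938≤2360, walk score 48≥44).
F: not dominated (best size).
G: dominated by I (commute 25≤50, size 982≥707, rent 1045≤1861, walk score 100≥87).
H: dominated by I (commute 25≤60, size 982≥390, rent 1045≤1404, walk score 100≥72).
I: not dominated (best rent).
J: dominated by I (commute 25≤47, size 982≥970, rent 1045≤4179, walk score 100≥68).
K: not dominated.
L: dominated by C (commute 28≤48, size 591≥564, rent 1884≤1986, walk score 78≥42).

A, B, F, I, K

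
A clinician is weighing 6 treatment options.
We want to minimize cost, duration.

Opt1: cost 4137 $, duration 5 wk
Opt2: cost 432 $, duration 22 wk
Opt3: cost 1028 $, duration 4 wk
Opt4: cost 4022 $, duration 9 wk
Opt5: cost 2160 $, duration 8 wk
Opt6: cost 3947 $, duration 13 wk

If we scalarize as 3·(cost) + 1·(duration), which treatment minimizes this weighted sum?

Opt1: 3·4137 + 1·5 = 12416
Opt2: 3·432 + 1·22 = 1318
Opt3: 3·1028 + 1·4 = 3088
Opt4: 3·4022 + 1·9 = 12075
Opt5: 3·2160 + 1·8 = 6488
Opt6: 3·3947 + 1·13 = 11854
Lowest: Opt2 at 1318.

Opt2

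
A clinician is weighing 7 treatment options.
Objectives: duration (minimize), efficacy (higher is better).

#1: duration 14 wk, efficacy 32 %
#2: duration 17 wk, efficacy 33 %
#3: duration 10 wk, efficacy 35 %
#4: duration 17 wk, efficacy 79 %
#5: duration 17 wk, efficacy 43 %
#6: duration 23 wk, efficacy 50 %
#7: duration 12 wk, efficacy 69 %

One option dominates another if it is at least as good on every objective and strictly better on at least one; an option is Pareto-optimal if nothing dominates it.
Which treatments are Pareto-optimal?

#1: dominated by #3 (duration 10≤14, efficacy 35≥32).
#2: dominated by #3 (duration 10≤17, efficacy 35≥33).
#3: not dominated (best duration).
#4: not dominated (best efficacy).
#5: dominated by #4 (duration 17≤17, efficacy 79≥43).
#6: dominated by #4 (duration 17≤23, efficacy 79≥50).
#7: not dominated.

#3, #4, #7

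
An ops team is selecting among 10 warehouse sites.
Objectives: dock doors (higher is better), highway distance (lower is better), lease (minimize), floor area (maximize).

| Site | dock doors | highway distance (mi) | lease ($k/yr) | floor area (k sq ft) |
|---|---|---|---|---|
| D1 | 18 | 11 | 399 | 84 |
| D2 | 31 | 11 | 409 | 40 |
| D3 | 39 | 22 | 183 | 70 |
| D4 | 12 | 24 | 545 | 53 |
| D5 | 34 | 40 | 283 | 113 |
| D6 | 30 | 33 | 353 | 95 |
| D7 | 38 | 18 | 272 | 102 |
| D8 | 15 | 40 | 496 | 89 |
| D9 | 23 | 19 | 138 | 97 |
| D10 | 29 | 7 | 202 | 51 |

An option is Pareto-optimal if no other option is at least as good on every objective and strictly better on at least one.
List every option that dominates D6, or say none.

D7

D7: dock doors 38≥30, highway distance 18≤33, lease 272≤353, floor area 102≥95 — dominates D6.
Others (D1, D2, D3, D4, D5, D8, D9, D10) are each worse than D6 on at least one objective.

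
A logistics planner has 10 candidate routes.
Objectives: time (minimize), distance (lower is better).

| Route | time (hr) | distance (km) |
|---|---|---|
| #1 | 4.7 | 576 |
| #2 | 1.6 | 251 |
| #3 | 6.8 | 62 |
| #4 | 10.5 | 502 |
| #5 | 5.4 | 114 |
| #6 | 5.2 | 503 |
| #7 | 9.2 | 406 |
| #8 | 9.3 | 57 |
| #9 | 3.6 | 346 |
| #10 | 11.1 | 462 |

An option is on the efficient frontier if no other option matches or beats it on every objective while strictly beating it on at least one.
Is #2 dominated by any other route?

#1: worse on time (4.7 vs 1.6).
#3: worse on time (6.8 vs 1.6).
#4: worse on time (10.5 vs 1.6).
#5: worse on time (5.4 vs 1.6).
#6: worse on time (5.2 vs 1.6).
#7: worse on time (9.2 vs 1.6).
#8: worse on time (9.3 vs 1.6).
#9: worse on time (3.6 vs 1.6).
#10: worse on time (11.1 vs 1.6).
No option is at least as good as #2 on every objective and strictly better on one.

No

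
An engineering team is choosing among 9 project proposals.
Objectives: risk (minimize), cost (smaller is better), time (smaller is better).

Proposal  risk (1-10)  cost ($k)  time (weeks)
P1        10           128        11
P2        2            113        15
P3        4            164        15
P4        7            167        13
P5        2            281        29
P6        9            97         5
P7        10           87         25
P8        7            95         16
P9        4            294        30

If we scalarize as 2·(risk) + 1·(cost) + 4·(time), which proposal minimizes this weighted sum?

P1: 2·10 + 1·128 + 4·11 = 192
P2: 2·2 + 1·113 + 4·15 = 177
P3: 2·4 + 1·164 + 4·15 = 232
P4: 2·7 + 1·167 + 4·13 = 233
P5: 2·2 + 1·281 + 4·29 = 401
P6: 2·9 + 1·97 + 4·5 = 135
P7: 2·10 + 1·87 + 4·25 = 207
P8: 2·7 + 1·95 + 4·16 = 173
P9: 2·4 + 1·294 + 4·30 = 422
Lowest: P6 at 135.

P6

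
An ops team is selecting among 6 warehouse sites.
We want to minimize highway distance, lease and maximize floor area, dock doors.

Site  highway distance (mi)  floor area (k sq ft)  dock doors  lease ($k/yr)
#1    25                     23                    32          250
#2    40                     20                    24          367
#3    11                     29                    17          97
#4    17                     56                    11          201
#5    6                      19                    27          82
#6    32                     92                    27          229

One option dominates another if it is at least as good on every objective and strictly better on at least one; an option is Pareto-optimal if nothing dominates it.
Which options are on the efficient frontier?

#1, #3, #4, #5, #6

#1: not dominated (best dock doors).
#2: dominated by #1 (highway distance 25≤40, floor area 23≥20, dock doors 32≥24, lease 250≤367).
#3: not dominated.
#4: not dominated.
#5: not dominated (best highway distance).
#6: not dominated (best floor area).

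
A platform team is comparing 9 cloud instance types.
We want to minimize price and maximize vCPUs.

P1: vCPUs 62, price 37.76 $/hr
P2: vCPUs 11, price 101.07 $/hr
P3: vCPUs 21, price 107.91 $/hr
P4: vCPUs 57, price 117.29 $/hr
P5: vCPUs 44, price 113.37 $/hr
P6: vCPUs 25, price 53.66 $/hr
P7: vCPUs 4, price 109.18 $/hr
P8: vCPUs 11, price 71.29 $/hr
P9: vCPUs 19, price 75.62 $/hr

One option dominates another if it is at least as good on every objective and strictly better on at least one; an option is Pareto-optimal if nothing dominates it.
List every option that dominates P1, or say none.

P2: worse on vCPUs (11 vs 62).
P3: worse on vCPUs (21 vs 62).
P4: worse on vCPUs (57 vs 62).
P5: worse on vCPUs (44 vs 62).
P6: worse on vCPUs (25 vs 62).
P7: worse on vCPUs (4 vs 62).
P8: worse on vCPUs (11 vs 62).
P9: worse on vCPUs (19 vs 62).
No option dominates P1.

none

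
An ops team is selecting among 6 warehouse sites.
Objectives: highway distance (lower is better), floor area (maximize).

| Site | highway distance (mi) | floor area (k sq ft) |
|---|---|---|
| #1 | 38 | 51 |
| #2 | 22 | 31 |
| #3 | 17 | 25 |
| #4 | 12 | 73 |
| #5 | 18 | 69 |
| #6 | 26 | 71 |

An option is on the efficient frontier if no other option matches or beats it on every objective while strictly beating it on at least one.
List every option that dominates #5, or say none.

#4: highway distance 12≤18, floor area 73≥69 — dominates #5.
Others (#1, #2, #3, #6) are each worse than #5 on at least one objective.

#4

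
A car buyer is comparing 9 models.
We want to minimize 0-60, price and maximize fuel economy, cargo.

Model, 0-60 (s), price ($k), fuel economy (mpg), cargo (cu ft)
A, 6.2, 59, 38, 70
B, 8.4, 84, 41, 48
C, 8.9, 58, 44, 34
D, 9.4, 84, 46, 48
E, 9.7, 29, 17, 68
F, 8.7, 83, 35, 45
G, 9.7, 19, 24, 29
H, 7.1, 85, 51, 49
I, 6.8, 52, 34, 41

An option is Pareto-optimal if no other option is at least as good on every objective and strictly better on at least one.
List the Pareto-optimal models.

A, B, C, D, E, G, H, I

A: not dominated (best 0-60).
B: not dominated.
C: not dominated.
D: not dominated.
E: not dominated.
F: dominated by A (0-60 6.2≤8.7, price 59≤83, fuel economy 38≥35, cargo 70≥45).
G: not dominated (best price).
H: not dominated (best fuel economy).
I: not dominated.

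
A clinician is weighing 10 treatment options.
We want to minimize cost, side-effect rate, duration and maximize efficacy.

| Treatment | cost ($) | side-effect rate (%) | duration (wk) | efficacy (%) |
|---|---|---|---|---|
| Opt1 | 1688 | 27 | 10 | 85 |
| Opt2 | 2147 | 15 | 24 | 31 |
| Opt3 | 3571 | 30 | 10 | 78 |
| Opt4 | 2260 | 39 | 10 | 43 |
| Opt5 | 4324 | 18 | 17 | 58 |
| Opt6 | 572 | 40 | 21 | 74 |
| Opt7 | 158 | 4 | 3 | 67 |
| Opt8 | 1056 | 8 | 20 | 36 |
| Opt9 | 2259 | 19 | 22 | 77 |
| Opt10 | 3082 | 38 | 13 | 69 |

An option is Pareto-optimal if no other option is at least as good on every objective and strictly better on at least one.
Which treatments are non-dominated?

Opt1: not dominated (best efficacy).
Opt2: dominated by Opt7 (cost 158≤2147, side-effect rate 4≤15, duration 3≤24, efficacy 67≥31).
Opt3: dominated by Opt1 (cost 1688≤3571, side-effect rate 27≤30, duration 10≤10, efficacy 85≥78).
Opt4: dominated by Opt1 (cost 1688≤2260, side-effect rate 27≤39, duration 10≤10, efficacy 85≥43).
Opt5: dominated by Opt7 (cost 158≤4324, side-effect rate 4≤18, duration 3≤17, efficacy 67≥58).
Opt6: not dominated.
Opt7: not dominated (best cost).
Opt8: dominated by Opt7 (cost 158≤1056, side-effect rate 4≤8, duration 3≤20, efficacy 67≥36).
Opt9: not dominated.
Opt10: dominated by Opt1 (cost 1688≤3082, side-effect rate 27≤38, duration 10≤13, efficacy 85≥69).

Opt1, Opt6, Opt7, Opt9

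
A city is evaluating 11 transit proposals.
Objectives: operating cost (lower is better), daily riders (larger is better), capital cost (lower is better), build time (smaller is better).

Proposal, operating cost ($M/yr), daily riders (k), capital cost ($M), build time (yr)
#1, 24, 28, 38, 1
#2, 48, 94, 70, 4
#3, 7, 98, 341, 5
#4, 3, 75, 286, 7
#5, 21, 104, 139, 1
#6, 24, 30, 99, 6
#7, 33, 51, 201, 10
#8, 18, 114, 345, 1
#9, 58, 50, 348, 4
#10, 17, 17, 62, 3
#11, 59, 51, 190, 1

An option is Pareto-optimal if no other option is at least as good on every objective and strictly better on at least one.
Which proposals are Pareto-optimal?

#1, #2, #3, #4, #5, #6, #8, #10

#1: not dominated (best capital cost).
#2: not dominated.
#3: not dominated.
#4: not dominated (best operating cost).
#5: not dominated.
#6: not dominated.
#7: dominated by #5 (operating cost 21≤33, daily riders 104≥51, capital cost 139≤201, build time 1≤10).
#8: not dominated (best daily riders).
#9: dominated by #2 (operating cost 48≤58, daily riders 94≥50, capital cost 70≤348, build time 4≤4).
#10: not dominated.
#11: dominated by #5 (operating cost 21≤59, daily riders 104≥51, capital cost 139≤190, build time 1≤1).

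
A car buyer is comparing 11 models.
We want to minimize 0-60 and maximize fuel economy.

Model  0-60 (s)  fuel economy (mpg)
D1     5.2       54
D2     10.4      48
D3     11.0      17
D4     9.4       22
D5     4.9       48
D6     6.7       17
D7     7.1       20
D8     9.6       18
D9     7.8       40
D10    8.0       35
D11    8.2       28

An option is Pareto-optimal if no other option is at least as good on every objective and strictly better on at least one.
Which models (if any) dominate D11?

D1, D5, D9, D10

D1: 0-60 5.2≤8.2, fuel economy 54≥28 — dominates D11.
D5: 0-60 4.9≤8.2, fuel economy 48≥28 — dominates D11.
D9: 0-60 7.8≤8.2, fuel economy 40≥28 — dominates D11.
D10: 0-60 8.0≤8.2, fuel economy 35≥28 — dominates D11.
Others (D2, D3, D4, D6, D7, D8) are each worse than D11 on at least one objective.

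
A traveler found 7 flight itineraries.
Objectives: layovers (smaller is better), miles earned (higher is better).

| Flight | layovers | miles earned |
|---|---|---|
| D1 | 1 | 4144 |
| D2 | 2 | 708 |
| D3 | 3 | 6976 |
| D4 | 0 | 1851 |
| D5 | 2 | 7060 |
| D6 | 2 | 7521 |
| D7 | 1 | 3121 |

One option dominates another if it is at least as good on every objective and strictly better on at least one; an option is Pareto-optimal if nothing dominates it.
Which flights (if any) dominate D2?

D1, D4, D5, D6, D7

D1: layovers 1≤2, miles earned 4144≥708 — dominates D2.
D4: layovers 0≤2, miles earned 1851≥708 — dominates D2.
D5: layovers 2≤2, miles earned 7060≥708 — dominates D2.
D6: layovers 2≤2, miles earned 7521≥708 — dominates D2.
D7: layovers 1≤2, miles earned 3121≥708 — dominates D2.
Others (D3) are each worse than D2 on at least one objective.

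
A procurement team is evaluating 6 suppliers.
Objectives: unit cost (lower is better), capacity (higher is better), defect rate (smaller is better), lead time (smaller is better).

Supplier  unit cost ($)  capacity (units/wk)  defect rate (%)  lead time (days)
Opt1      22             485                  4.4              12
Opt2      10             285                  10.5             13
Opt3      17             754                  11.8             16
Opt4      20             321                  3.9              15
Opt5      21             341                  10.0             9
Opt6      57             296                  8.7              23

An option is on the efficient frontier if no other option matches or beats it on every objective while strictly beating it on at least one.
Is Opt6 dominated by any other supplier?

Opt1 vs Opt6: unit cost 22≤57, capacity 485≥296, defect rate 4.4≤8.7, lead time 12≤23 — Opt1 is at least as good on every objective and strictly better on at least one, so Opt1 dominates Opt6.

Yes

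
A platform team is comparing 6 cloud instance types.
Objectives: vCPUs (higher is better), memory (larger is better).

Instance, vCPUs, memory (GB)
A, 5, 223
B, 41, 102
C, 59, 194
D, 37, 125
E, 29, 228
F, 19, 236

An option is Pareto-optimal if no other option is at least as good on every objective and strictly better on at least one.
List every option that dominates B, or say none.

C: vCPUs 59≥41, memory 194≥102 — dominates B.
Others (A, D, E, F) are each worse than B on at least one objective.

C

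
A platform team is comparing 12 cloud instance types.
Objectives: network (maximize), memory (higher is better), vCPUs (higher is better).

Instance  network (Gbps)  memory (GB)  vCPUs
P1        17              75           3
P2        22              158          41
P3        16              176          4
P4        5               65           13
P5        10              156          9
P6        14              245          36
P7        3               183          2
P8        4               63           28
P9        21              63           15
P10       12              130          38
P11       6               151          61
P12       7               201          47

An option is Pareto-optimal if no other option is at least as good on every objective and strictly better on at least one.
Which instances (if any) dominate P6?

none

P1: worse on memory (75 vs 245).
P2: worse on memory (158 vs 245).
P3: worse on memory (176 vs 245).
P4: worse on network (5 vs 14).
P5: worse on network (10 vs 14).
P7: worse on network (3 vs 14).
P8: worse on network (4 vs 14).
P9: worse on memory (63 vs 245).
P10: worse on network (12 vs 14).
P11: worse on network (6 vs 14).
P12: worse on network (7 vs 14).
No option dominates P6.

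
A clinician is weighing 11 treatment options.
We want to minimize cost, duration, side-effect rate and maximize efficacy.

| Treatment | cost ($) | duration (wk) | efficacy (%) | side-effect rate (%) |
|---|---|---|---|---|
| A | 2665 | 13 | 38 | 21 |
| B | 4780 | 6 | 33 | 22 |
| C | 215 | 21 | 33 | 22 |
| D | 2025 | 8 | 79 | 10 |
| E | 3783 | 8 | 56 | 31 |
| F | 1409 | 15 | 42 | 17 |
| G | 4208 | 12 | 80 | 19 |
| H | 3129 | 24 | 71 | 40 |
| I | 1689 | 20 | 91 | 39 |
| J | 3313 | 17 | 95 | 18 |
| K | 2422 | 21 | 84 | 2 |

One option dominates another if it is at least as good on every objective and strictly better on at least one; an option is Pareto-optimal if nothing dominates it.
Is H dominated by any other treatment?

D vs H: cost 2025≤3129, duration 8≤24, efficacy 79≥71, side-effect rate 10≤40 — D is at least as good on every objective and strictly better on at least one, so D dominates H.

Yes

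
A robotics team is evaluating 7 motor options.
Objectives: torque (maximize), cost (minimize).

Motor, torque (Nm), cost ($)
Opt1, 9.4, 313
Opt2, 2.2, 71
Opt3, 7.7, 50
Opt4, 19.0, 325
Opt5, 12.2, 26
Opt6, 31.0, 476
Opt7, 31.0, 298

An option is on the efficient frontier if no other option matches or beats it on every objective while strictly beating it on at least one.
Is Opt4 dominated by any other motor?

Opt7 vs Opt4: torque 31.0≥19.0, cost 298≤325 — Opt7 is at least as good on every objective and strictly better on at least one, so Opt7 dominates Opt4.

Yes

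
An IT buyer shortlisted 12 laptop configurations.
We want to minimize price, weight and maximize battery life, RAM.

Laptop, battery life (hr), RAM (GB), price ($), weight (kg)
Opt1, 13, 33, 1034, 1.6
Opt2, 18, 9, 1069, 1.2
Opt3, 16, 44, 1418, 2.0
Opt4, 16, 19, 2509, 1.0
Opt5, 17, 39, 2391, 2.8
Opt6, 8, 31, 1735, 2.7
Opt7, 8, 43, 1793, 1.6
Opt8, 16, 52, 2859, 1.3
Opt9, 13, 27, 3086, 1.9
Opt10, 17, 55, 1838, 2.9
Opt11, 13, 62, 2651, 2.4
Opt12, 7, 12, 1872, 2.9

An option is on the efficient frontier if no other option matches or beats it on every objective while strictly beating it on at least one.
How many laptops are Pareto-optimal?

Opt1: not dominated (best price).
Opt2: not dominated (best battery life).
Opt3: not dominated.
Opt4: not dominated (best weight).
Opt5: not dominated.
Opt6: dominated by Opt1 (battery life 13≥8, RAM 33≥31, price 1034≤1735, weight 1.6≤2.7).
Opt7: not dominated.
Opt8: not dominated.
Opt9: dominated by Opt1 (battery life 13≥13, RAM 33≥27, price 1034≤3086, weight 1.6≤1.9).
Opt10: not dominated.
Opt11: not dominated (best RAM).
Opt12: dominated by Opt1 (battery life 13≥7, RAM 33≥12, price 1034≤1872, weight 1.6≤2.9).
Pareto-optimal: Opt1, Opt2, Opt3, Opt4, Opt5, Opt7, Opt8, Opt10, Opt11 → 9.

9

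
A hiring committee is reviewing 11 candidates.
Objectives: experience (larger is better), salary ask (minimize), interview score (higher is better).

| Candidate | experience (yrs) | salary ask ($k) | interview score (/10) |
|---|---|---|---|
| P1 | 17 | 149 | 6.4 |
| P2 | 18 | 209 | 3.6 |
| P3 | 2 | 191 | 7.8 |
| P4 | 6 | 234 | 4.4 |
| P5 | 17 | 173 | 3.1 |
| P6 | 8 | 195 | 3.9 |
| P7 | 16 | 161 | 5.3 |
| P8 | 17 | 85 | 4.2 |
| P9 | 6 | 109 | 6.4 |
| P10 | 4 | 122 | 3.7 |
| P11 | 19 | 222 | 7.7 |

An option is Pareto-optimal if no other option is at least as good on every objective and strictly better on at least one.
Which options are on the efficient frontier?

P1: not dominated.
P2: not dominated.
P3: not dominated (best interview score).
P4: dominated by P1 (experience 17≥6, salary ask 149≤234, interview score 6.4≥4.4).
P5: dominated by P1 (experience 17≥17, salary ask 149≤173, interview score 6.4≥3.1).
P6: dominated by P1 (experience 17≥8, salary ask 149≤195, interview score 6.4≥3.9).
P7: dominated by P1 (experience 17≥16, salary ask 149≤161, interview score 6.4≥5.3).
P8: not dominated (best salary ask).
P9: not dominated.
P10: dominated by P8 (experience 17≥4, salary ask 85≤122, interview score 4.2≥3.7).
P11: not dominated (best experience).

P1, P2, P3, P8, P9, P11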